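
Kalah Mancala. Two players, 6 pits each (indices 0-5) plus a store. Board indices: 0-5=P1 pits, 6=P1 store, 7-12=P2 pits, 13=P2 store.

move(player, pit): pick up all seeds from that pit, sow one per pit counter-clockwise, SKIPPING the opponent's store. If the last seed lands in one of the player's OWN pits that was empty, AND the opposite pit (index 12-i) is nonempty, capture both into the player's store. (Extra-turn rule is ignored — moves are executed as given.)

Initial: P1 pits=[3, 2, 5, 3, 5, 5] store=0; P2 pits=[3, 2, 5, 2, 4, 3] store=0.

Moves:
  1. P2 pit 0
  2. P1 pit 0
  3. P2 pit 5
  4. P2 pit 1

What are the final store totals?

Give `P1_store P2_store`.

Answer: 0 1

Derivation:
Move 1: P2 pit0 -> P1=[3,2,5,3,5,5](0) P2=[0,3,6,3,4,3](0)
Move 2: P1 pit0 -> P1=[0,3,6,4,5,5](0) P2=[0,3,6,3,4,3](0)
Move 3: P2 pit5 -> P1=[1,4,6,4,5,5](0) P2=[0,3,6,3,4,0](1)
Move 4: P2 pit1 -> P1=[1,4,6,4,5,5](0) P2=[0,0,7,4,5,0](1)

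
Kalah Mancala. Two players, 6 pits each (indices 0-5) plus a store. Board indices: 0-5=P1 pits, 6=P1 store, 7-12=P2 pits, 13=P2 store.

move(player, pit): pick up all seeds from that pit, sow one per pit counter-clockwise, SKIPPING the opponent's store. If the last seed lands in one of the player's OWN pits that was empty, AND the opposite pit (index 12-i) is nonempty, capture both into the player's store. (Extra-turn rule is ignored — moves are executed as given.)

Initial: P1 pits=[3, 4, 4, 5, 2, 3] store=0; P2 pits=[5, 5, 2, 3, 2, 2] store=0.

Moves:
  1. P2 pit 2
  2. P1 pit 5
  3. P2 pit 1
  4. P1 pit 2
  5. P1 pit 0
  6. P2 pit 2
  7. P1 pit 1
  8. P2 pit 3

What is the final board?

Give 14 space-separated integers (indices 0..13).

Move 1: P2 pit2 -> P1=[3,4,4,5,2,3](0) P2=[5,5,0,4,3,2](0)
Move 2: P1 pit5 -> P1=[3,4,4,5,2,0](1) P2=[6,6,0,4,3,2](0)
Move 3: P2 pit1 -> P1=[4,4,4,5,2,0](1) P2=[6,0,1,5,4,3](1)
Move 4: P1 pit2 -> P1=[4,4,0,6,3,1](2) P2=[6,0,1,5,4,3](1)
Move 5: P1 pit0 -> P1=[0,5,1,7,4,1](2) P2=[6,0,1,5,4,3](1)
Move 6: P2 pit2 -> P1=[0,5,1,7,4,1](2) P2=[6,0,0,6,4,3](1)
Move 7: P1 pit1 -> P1=[0,0,2,8,5,2](3) P2=[6,0,0,6,4,3](1)
Move 8: P2 pit3 -> P1=[1,1,3,8,5,2](3) P2=[6,0,0,0,5,4](2)

Answer: 1 1 3 8 5 2 3 6 0 0 0 5 4 2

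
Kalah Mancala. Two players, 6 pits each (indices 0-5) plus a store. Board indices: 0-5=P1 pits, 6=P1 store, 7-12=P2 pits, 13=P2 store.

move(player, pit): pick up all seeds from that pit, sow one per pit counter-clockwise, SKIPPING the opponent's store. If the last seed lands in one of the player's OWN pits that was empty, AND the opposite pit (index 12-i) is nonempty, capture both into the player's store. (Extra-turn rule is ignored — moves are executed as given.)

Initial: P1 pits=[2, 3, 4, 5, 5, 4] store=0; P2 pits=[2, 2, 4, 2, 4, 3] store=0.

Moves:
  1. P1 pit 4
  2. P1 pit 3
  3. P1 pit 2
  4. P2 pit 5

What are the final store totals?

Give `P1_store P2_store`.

Answer: 3 1

Derivation:
Move 1: P1 pit4 -> P1=[2,3,4,5,0,5](1) P2=[3,3,5,2,4,3](0)
Move 2: P1 pit3 -> P1=[2,3,4,0,1,6](2) P2=[4,4,5,2,4,3](0)
Move 3: P1 pit2 -> P1=[2,3,0,1,2,7](3) P2=[4,4,5,2,4,3](0)
Move 4: P2 pit5 -> P1=[3,4,0,1,2,7](3) P2=[4,4,5,2,4,0](1)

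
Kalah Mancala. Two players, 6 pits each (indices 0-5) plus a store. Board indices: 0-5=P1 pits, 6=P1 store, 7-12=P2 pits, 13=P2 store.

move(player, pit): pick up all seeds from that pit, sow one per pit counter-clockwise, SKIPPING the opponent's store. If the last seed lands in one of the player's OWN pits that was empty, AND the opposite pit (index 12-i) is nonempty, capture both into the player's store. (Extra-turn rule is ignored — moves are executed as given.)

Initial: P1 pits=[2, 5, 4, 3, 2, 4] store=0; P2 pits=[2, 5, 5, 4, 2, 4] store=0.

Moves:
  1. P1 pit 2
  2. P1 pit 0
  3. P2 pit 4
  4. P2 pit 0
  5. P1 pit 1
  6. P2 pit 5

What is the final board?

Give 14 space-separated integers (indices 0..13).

Move 1: P1 pit2 -> P1=[2,5,0,4,3,5](1) P2=[2,5,5,4,2,4](0)
Move 2: P1 pit0 -> P1=[0,6,0,4,3,5](6) P2=[2,5,5,0,2,4](0)
Move 3: P2 pit4 -> P1=[0,6,0,4,3,5](6) P2=[2,5,5,0,0,5](1)
Move 4: P2 pit0 -> P1=[0,6,0,4,3,5](6) P2=[0,6,6,0,0,5](1)
Move 5: P1 pit1 -> P1=[0,0,1,5,4,6](7) P2=[1,6,6,0,0,5](1)
Move 6: P2 pit5 -> P1=[1,1,2,6,4,6](7) P2=[1,6,6,0,0,0](2)

Answer: 1 1 2 6 4 6 7 1 6 6 0 0 0 2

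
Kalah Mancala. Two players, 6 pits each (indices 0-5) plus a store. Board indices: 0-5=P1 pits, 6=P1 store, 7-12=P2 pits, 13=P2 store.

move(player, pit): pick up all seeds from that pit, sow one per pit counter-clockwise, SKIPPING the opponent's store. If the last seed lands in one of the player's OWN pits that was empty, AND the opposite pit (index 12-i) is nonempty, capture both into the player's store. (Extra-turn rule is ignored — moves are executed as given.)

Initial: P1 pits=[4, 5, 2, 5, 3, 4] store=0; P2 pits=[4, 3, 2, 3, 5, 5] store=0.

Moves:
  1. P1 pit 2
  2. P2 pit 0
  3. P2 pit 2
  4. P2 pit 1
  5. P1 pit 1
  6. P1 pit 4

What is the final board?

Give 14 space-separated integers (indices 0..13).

Move 1: P1 pit2 -> P1=[4,5,0,6,4,4](0) P2=[4,3,2,3,5,5](0)
Move 2: P2 pit0 -> P1=[4,5,0,6,4,4](0) P2=[0,4,3,4,6,5](0)
Move 3: P2 pit2 -> P1=[4,5,0,6,4,4](0) P2=[0,4,0,5,7,6](0)
Move 4: P2 pit1 -> P1=[4,5,0,6,4,4](0) P2=[0,0,1,6,8,7](0)
Move 5: P1 pit1 -> P1=[4,0,1,7,5,5](1) P2=[0,0,1,6,8,7](0)
Move 6: P1 pit4 -> P1=[4,0,1,7,0,6](2) P2=[1,1,2,6,8,7](0)

Answer: 4 0 1 7 0 6 2 1 1 2 6 8 7 0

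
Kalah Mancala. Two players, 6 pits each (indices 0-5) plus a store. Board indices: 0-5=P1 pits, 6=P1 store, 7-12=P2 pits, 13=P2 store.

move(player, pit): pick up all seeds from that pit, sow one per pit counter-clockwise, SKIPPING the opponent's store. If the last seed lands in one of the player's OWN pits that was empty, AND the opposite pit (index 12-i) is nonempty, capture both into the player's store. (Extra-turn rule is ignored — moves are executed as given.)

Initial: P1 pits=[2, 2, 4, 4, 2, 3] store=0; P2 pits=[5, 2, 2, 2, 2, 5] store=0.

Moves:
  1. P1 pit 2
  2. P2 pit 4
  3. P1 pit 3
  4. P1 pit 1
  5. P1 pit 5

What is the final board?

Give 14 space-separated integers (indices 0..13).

Move 1: P1 pit2 -> P1=[2,2,0,5,3,4](1) P2=[5,2,2,2,2,5](0)
Move 2: P2 pit4 -> P1=[2,2,0,5,3,4](1) P2=[5,2,2,2,0,6](1)
Move 3: P1 pit3 -> P1=[2,2,0,0,4,5](2) P2=[6,3,2,2,0,6](1)
Move 4: P1 pit1 -> P1=[2,0,1,0,4,5](5) P2=[6,3,0,2,0,6](1)
Move 5: P1 pit5 -> P1=[2,0,1,0,4,0](6) P2=[7,4,1,3,0,6](1)

Answer: 2 0 1 0 4 0 6 7 4 1 3 0 6 1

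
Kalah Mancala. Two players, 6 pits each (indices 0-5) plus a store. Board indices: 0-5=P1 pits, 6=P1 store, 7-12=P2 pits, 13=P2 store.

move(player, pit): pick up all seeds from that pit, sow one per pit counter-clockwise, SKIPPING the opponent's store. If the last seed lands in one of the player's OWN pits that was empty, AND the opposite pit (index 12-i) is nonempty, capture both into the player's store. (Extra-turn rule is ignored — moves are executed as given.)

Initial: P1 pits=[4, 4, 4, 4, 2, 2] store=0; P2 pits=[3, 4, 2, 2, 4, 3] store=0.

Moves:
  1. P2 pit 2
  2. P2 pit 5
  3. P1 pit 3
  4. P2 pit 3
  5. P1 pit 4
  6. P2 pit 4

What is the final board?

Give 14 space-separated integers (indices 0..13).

Answer: 6 6 5 1 0 4 2 5 4 0 0 0 2 3

Derivation:
Move 1: P2 pit2 -> P1=[4,4,4,4,2,2](0) P2=[3,4,0,3,5,3](0)
Move 2: P2 pit5 -> P1=[5,5,4,4,2,2](0) P2=[3,4,0,3,5,0](1)
Move 3: P1 pit3 -> P1=[5,5,4,0,3,3](1) P2=[4,4,0,3,5,0](1)
Move 4: P2 pit3 -> P1=[5,5,4,0,3,3](1) P2=[4,4,0,0,6,1](2)
Move 5: P1 pit4 -> P1=[5,5,4,0,0,4](2) P2=[5,4,0,0,6,1](2)
Move 6: P2 pit4 -> P1=[6,6,5,1,0,4](2) P2=[5,4,0,0,0,2](3)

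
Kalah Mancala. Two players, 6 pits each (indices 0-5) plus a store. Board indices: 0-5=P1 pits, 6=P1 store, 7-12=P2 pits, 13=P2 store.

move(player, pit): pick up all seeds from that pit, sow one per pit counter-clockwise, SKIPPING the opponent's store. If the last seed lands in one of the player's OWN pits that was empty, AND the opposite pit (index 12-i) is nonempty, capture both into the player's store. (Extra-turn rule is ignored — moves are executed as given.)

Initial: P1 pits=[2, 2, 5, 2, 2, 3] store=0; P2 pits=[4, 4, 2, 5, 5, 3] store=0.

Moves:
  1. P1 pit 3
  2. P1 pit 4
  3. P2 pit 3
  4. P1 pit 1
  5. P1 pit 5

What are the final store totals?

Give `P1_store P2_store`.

Move 1: P1 pit3 -> P1=[2,2,5,0,3,4](0) P2=[4,4,2,5,5,3](0)
Move 2: P1 pit4 -> P1=[2,2,5,0,0,5](1) P2=[5,4,2,5,5,3](0)
Move 3: P2 pit3 -> P1=[3,3,5,0,0,5](1) P2=[5,4,2,0,6,4](1)
Move 4: P1 pit1 -> P1=[3,0,6,1,0,5](6) P2=[5,0,2,0,6,4](1)
Move 5: P1 pit5 -> P1=[3,0,6,1,0,0](7) P2=[6,1,3,1,6,4](1)

Answer: 7 1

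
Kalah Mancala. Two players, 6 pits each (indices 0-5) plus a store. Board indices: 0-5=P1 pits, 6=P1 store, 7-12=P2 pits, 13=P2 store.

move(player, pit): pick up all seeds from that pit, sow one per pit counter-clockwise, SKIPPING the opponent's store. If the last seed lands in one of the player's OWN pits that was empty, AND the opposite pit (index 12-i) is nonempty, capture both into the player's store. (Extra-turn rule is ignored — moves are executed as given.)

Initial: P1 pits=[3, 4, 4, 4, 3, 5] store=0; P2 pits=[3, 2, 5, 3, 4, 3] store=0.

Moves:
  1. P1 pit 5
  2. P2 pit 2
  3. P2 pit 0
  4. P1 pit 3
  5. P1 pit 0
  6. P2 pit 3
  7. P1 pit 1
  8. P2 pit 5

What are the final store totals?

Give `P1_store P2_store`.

Answer: 3 3

Derivation:
Move 1: P1 pit5 -> P1=[3,4,4,4,3,0](1) P2=[4,3,6,4,4,3](0)
Move 2: P2 pit2 -> P1=[4,5,4,4,3,0](1) P2=[4,3,0,5,5,4](1)
Move 3: P2 pit0 -> P1=[4,5,4,4,3,0](1) P2=[0,4,1,6,6,4](1)
Move 4: P1 pit3 -> P1=[4,5,4,0,4,1](2) P2=[1,4,1,6,6,4](1)
Move 5: P1 pit0 -> P1=[0,6,5,1,5,1](2) P2=[1,4,1,6,6,4](1)
Move 6: P2 pit3 -> P1=[1,7,6,1,5,1](2) P2=[1,4,1,0,7,5](2)
Move 7: P1 pit1 -> P1=[1,0,7,2,6,2](3) P2=[2,5,1,0,7,5](2)
Move 8: P2 pit5 -> P1=[2,1,8,3,6,2](3) P2=[2,5,1,0,7,0](3)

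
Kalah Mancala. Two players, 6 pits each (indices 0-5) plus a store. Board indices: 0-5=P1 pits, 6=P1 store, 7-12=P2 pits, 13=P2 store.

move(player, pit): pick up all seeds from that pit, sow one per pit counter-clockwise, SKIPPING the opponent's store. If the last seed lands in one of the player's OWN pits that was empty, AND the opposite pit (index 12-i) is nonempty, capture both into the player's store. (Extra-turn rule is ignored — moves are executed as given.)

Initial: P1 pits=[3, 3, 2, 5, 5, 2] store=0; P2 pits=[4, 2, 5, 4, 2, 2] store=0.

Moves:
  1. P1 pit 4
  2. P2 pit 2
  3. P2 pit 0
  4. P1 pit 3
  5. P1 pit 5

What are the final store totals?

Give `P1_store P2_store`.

Move 1: P1 pit4 -> P1=[3,3,2,5,0,3](1) P2=[5,3,6,4,2,2](0)
Move 2: P2 pit2 -> P1=[4,4,2,5,0,3](1) P2=[5,3,0,5,3,3](1)
Move 3: P2 pit0 -> P1=[4,4,2,5,0,3](1) P2=[0,4,1,6,4,4](1)
Move 4: P1 pit3 -> P1=[4,4,2,0,1,4](2) P2=[1,5,1,6,4,4](1)
Move 5: P1 pit5 -> P1=[4,4,2,0,1,0](3) P2=[2,6,2,6,4,4](1)

Answer: 3 1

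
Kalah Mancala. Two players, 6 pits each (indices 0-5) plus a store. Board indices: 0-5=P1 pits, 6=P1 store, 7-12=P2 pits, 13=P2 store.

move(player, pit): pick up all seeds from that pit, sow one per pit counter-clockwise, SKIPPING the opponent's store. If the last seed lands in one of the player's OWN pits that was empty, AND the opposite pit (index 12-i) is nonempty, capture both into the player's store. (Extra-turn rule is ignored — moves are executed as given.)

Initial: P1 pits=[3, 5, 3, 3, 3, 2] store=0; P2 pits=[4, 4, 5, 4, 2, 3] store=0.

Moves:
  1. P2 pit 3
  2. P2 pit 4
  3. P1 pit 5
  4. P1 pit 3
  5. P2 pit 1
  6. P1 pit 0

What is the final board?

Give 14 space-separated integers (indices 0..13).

Answer: 0 6 4 1 5 2 2 5 0 6 1 1 6 2

Derivation:
Move 1: P2 pit3 -> P1=[4,5,3,3,3,2](0) P2=[4,4,5,0,3,4](1)
Move 2: P2 pit4 -> P1=[5,5,3,3,3,2](0) P2=[4,4,5,0,0,5](2)
Move 3: P1 pit5 -> P1=[5,5,3,3,3,0](1) P2=[5,4,5,0,0,5](2)
Move 4: P1 pit3 -> P1=[5,5,3,0,4,1](2) P2=[5,4,5,0,0,5](2)
Move 5: P2 pit1 -> P1=[5,5,3,0,4,1](2) P2=[5,0,6,1,1,6](2)
Move 6: P1 pit0 -> P1=[0,6,4,1,5,2](2) P2=[5,0,6,1,1,6](2)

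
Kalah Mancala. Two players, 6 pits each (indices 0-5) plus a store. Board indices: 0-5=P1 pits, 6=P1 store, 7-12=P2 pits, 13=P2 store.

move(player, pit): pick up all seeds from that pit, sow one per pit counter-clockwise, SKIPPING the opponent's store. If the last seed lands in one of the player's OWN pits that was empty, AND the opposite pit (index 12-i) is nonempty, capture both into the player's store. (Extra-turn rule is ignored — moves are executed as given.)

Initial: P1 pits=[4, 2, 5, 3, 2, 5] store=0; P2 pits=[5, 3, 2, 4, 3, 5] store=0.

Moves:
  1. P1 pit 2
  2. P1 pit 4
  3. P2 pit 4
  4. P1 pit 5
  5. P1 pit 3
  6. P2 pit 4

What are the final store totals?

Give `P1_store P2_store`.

Move 1: P1 pit2 -> P1=[4,2,0,4,3,6](1) P2=[6,3,2,4,3,5](0)
Move 2: P1 pit4 -> P1=[4,2,0,4,0,7](2) P2=[7,3,2,4,3,5](0)
Move 3: P2 pit4 -> P1=[5,2,0,4,0,7](2) P2=[7,3,2,4,0,6](1)
Move 4: P1 pit5 -> P1=[5,2,0,4,0,0](3) P2=[8,4,3,5,1,7](1)
Move 5: P1 pit3 -> P1=[5,2,0,0,1,1](4) P2=[9,4,3,5,1,7](1)
Move 6: P2 pit4 -> P1=[5,2,0,0,1,1](4) P2=[9,4,3,5,0,8](1)

Answer: 4 1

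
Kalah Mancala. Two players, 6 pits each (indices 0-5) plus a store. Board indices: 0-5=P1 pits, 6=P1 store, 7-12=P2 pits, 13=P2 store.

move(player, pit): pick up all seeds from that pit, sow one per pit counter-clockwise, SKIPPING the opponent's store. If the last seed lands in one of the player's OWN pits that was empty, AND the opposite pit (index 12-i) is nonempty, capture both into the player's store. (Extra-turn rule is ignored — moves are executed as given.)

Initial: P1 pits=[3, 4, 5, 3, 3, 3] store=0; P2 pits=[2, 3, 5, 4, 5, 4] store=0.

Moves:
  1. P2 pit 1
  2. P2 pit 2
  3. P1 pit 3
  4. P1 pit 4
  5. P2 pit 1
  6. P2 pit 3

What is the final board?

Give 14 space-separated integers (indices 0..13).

Answer: 5 6 6 0 0 5 2 3 0 1 0 8 6 2

Derivation:
Move 1: P2 pit1 -> P1=[3,4,5,3,3,3](0) P2=[2,0,6,5,6,4](0)
Move 2: P2 pit2 -> P1=[4,5,5,3,3,3](0) P2=[2,0,0,6,7,5](1)
Move 3: P1 pit3 -> P1=[4,5,5,0,4,4](1) P2=[2,0,0,6,7,5](1)
Move 4: P1 pit4 -> P1=[4,5,5,0,0,5](2) P2=[3,1,0,6,7,5](1)
Move 5: P2 pit1 -> P1=[4,5,5,0,0,5](2) P2=[3,0,1,6,7,5](1)
Move 6: P2 pit3 -> P1=[5,6,6,0,0,5](2) P2=[3,0,1,0,8,6](2)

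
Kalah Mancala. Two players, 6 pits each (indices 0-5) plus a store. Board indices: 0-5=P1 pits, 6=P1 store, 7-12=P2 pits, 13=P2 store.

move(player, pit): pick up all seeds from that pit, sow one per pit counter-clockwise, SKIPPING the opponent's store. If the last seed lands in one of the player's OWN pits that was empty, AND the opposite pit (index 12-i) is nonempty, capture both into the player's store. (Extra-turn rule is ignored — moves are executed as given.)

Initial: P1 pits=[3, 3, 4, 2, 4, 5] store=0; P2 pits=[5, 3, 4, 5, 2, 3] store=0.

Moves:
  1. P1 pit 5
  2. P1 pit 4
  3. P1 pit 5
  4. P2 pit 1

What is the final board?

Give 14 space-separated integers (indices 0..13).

Move 1: P1 pit5 -> P1=[3,3,4,2,4,0](1) P2=[6,4,5,6,2,3](0)
Move 2: P1 pit4 -> P1=[3,3,4,2,0,1](2) P2=[7,5,5,6,2,3](0)
Move 3: P1 pit5 -> P1=[3,3,4,2,0,0](3) P2=[7,5,5,6,2,3](0)
Move 4: P2 pit1 -> P1=[3,3,4,2,0,0](3) P2=[7,0,6,7,3,4](1)

Answer: 3 3 4 2 0 0 3 7 0 6 7 3 4 1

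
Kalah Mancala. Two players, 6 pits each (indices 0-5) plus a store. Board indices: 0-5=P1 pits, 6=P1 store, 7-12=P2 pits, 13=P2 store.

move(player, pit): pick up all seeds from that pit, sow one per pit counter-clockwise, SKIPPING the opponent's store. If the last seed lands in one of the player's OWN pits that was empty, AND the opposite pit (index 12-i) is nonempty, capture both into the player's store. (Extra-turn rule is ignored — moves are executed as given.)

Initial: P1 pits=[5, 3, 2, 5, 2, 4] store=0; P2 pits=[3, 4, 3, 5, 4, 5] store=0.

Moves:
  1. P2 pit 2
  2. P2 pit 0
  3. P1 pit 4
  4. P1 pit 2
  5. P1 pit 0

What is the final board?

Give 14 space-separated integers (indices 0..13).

Answer: 0 4 1 7 1 6 7 0 0 1 7 5 6 0

Derivation:
Move 1: P2 pit2 -> P1=[5,3,2,5,2,4](0) P2=[3,4,0,6,5,6](0)
Move 2: P2 pit0 -> P1=[5,3,2,5,2,4](0) P2=[0,5,1,7,5,6](0)
Move 3: P1 pit4 -> P1=[5,3,2,5,0,5](1) P2=[0,5,1,7,5,6](0)
Move 4: P1 pit2 -> P1=[5,3,0,6,0,5](7) P2=[0,0,1,7,5,6](0)
Move 5: P1 pit0 -> P1=[0,4,1,7,1,6](7) P2=[0,0,1,7,5,6](0)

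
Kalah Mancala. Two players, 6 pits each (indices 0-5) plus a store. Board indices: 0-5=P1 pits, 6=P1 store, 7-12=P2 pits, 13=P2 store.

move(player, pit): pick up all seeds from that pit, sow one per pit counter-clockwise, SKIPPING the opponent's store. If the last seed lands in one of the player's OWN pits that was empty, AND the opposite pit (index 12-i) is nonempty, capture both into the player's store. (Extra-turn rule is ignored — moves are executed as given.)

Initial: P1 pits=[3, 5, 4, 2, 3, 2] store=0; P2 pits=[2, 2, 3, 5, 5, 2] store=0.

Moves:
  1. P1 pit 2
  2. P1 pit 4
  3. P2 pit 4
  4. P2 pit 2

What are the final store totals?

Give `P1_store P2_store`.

Answer: 2 1

Derivation:
Move 1: P1 pit2 -> P1=[3,5,0,3,4,3](1) P2=[2,2,3,5,5,2](0)
Move 2: P1 pit4 -> P1=[3,5,0,3,0,4](2) P2=[3,3,3,5,5,2](0)
Move 3: P2 pit4 -> P1=[4,6,1,3,0,4](2) P2=[3,3,3,5,0,3](1)
Move 4: P2 pit2 -> P1=[4,6,1,3,0,4](2) P2=[3,3,0,6,1,4](1)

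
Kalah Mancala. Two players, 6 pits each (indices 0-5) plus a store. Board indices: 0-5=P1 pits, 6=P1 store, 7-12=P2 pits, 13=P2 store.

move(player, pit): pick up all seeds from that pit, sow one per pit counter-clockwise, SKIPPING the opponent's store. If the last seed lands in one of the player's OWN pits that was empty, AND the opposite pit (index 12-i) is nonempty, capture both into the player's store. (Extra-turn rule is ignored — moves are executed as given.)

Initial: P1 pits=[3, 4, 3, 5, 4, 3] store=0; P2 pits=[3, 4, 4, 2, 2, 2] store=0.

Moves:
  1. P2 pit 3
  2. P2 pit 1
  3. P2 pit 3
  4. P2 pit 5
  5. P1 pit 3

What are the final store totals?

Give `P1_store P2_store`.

Move 1: P2 pit3 -> P1=[3,4,3,5,4,3](0) P2=[3,4,4,0,3,3](0)
Move 2: P2 pit1 -> P1=[3,4,3,5,4,3](0) P2=[3,0,5,1,4,4](0)
Move 3: P2 pit3 -> P1=[3,4,3,5,4,3](0) P2=[3,0,5,0,5,4](0)
Move 4: P2 pit5 -> P1=[4,5,4,5,4,3](0) P2=[3,0,5,0,5,0](1)
Move 5: P1 pit3 -> P1=[4,5,4,0,5,4](1) P2=[4,1,5,0,5,0](1)

Answer: 1 1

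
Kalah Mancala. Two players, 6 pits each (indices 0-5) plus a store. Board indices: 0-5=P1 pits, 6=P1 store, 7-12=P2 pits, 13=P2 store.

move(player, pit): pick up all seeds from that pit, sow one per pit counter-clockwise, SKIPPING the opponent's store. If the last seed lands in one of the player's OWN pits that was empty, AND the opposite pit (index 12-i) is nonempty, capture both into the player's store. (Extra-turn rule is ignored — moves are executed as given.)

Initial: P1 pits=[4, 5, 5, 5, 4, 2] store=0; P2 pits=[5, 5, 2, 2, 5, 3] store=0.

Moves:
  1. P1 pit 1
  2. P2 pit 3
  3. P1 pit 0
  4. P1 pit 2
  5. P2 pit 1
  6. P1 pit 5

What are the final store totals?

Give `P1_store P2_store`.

Move 1: P1 pit1 -> P1=[4,0,6,6,5,3](1) P2=[5,5,2,2,5,3](0)
Move 2: P2 pit3 -> P1=[4,0,6,6,5,3](1) P2=[5,5,2,0,6,4](0)
Move 3: P1 pit0 -> P1=[0,1,7,7,6,3](1) P2=[5,5,2,0,6,4](0)
Move 4: P1 pit2 -> P1=[0,1,0,8,7,4](2) P2=[6,6,3,0,6,4](0)
Move 5: P2 pit1 -> P1=[1,1,0,8,7,4](2) P2=[6,0,4,1,7,5](1)
Move 6: P1 pit5 -> P1=[1,1,0,8,7,0](3) P2=[7,1,5,1,7,5](1)

Answer: 3 1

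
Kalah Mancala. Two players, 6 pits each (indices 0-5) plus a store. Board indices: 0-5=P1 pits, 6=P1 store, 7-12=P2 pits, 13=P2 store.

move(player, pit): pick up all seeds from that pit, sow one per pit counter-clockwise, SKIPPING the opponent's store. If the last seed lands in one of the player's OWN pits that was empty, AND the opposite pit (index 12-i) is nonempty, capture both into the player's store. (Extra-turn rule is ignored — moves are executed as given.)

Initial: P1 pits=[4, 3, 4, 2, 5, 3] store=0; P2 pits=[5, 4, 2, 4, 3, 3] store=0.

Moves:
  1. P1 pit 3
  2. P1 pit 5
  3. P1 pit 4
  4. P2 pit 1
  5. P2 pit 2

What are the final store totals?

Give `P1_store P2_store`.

Move 1: P1 pit3 -> P1=[4,3,4,0,6,4](0) P2=[5,4,2,4,3,3](0)
Move 2: P1 pit5 -> P1=[4,3,4,0,6,0](1) P2=[6,5,3,4,3,3](0)
Move 3: P1 pit4 -> P1=[4,3,4,0,0,1](2) P2=[7,6,4,5,3,3](0)
Move 4: P2 pit1 -> P1=[5,3,4,0,0,1](2) P2=[7,0,5,6,4,4](1)
Move 5: P2 pit2 -> P1=[6,3,4,0,0,1](2) P2=[7,0,0,7,5,5](2)

Answer: 2 2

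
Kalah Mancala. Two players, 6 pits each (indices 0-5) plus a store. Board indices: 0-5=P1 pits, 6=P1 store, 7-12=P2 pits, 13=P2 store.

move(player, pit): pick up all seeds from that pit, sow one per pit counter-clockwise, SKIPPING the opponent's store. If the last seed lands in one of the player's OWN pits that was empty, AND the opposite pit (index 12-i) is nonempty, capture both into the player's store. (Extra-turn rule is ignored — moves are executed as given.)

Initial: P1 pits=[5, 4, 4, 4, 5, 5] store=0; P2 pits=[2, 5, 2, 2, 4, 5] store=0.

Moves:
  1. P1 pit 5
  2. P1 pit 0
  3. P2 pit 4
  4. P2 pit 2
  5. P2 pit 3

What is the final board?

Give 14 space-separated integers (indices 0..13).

Answer: 2 6 5 5 6 0 5 0 6 0 0 2 8 2

Derivation:
Move 1: P1 pit5 -> P1=[5,4,4,4,5,0](1) P2=[3,6,3,3,4,5](0)
Move 2: P1 pit0 -> P1=[0,5,5,5,6,0](5) P2=[0,6,3,3,4,5](0)
Move 3: P2 pit4 -> P1=[1,6,5,5,6,0](5) P2=[0,6,3,3,0,6](1)
Move 4: P2 pit2 -> P1=[1,6,5,5,6,0](5) P2=[0,6,0,4,1,7](1)
Move 5: P2 pit3 -> P1=[2,6,5,5,6,0](5) P2=[0,6,0,0,2,8](2)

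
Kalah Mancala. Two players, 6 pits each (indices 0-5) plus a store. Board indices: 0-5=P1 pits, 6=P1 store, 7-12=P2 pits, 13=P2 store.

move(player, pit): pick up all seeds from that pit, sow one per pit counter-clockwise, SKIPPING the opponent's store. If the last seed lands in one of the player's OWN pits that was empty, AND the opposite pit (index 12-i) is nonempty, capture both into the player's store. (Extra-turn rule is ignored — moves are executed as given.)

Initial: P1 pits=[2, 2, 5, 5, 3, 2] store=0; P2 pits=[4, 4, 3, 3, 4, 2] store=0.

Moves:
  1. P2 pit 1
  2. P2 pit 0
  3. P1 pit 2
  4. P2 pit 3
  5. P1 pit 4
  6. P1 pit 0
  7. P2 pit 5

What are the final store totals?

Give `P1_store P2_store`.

Move 1: P2 pit1 -> P1=[2,2,5,5,3,2](0) P2=[4,0,4,4,5,3](0)
Move 2: P2 pit0 -> P1=[2,2,5,5,3,2](0) P2=[0,1,5,5,6,3](0)
Move 3: P1 pit2 -> P1=[2,2,0,6,4,3](1) P2=[1,1,5,5,6,3](0)
Move 4: P2 pit3 -> P1=[3,3,0,6,4,3](1) P2=[1,1,5,0,7,4](1)
Move 5: P1 pit4 -> P1=[3,3,0,6,0,4](2) P2=[2,2,5,0,7,4](1)
Move 6: P1 pit0 -> P1=[0,4,1,7,0,4](2) P2=[2,2,5,0,7,4](1)
Move 7: P2 pit5 -> P1=[1,5,2,7,0,4](2) P2=[2,2,5,0,7,0](2)

Answer: 2 2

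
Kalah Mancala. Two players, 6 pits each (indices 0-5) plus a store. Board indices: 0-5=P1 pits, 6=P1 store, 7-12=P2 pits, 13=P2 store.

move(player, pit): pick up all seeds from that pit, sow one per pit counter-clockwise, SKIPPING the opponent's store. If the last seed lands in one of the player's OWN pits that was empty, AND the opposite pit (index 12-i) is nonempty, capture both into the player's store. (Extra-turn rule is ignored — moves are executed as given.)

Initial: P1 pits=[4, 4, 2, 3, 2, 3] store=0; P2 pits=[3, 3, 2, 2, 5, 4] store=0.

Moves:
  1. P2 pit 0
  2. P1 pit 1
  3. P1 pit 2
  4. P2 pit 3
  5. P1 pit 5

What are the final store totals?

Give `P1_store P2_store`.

Answer: 1 1

Derivation:
Move 1: P2 pit0 -> P1=[4,4,2,3,2,3](0) P2=[0,4,3,3,5,4](0)
Move 2: P1 pit1 -> P1=[4,0,3,4,3,4](0) P2=[0,4,3,3,5,4](0)
Move 3: P1 pit2 -> P1=[4,0,0,5,4,5](0) P2=[0,4,3,3,5,4](0)
Move 4: P2 pit3 -> P1=[4,0,0,5,4,5](0) P2=[0,4,3,0,6,5](1)
Move 5: P1 pit5 -> P1=[4,0,0,5,4,0](1) P2=[1,5,4,1,6,5](1)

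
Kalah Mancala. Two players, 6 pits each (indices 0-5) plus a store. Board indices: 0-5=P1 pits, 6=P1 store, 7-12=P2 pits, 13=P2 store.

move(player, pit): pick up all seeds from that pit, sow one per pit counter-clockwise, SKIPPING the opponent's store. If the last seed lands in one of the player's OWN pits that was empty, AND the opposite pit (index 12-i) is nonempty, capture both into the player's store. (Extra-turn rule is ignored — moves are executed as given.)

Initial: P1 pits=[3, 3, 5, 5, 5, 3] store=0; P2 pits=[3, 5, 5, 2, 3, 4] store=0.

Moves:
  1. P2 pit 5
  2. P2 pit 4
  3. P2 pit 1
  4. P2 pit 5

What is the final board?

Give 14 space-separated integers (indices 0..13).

Move 1: P2 pit5 -> P1=[4,4,6,5,5,3](0) P2=[3,5,5,2,3,0](1)
Move 2: P2 pit4 -> P1=[5,4,6,5,5,3](0) P2=[3,5,5,2,0,1](2)
Move 3: P2 pit1 -> P1=[5,4,6,5,5,3](0) P2=[3,0,6,3,1,2](3)
Move 4: P2 pit5 -> P1=[6,4,6,5,5,3](0) P2=[3,0,6,3,1,0](4)

Answer: 6 4 6 5 5 3 0 3 0 6 3 1 0 4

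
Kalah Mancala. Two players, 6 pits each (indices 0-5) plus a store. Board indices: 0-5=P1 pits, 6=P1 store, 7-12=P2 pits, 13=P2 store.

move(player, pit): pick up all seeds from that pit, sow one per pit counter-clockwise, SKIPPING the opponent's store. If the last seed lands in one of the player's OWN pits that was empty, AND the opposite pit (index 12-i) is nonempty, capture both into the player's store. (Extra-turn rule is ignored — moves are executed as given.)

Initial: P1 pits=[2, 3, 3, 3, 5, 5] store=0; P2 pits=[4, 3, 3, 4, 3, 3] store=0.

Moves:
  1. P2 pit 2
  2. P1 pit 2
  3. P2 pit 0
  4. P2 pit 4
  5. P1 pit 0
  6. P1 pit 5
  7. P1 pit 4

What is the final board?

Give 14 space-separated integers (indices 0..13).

Answer: 0 5 2 5 0 1 2 2 6 3 8 1 5 1

Derivation:
Move 1: P2 pit2 -> P1=[2,3,3,3,5,5](0) P2=[4,3,0,5,4,4](0)
Move 2: P1 pit2 -> P1=[2,3,0,4,6,6](0) P2=[4,3,0,5,4,4](0)
Move 3: P2 pit0 -> P1=[2,3,0,4,6,6](0) P2=[0,4,1,6,5,4](0)
Move 4: P2 pit4 -> P1=[3,4,1,4,6,6](0) P2=[0,4,1,6,0,5](1)
Move 5: P1 pit0 -> P1=[0,5,2,5,6,6](0) P2=[0,4,1,6,0,5](1)
Move 6: P1 pit5 -> P1=[0,5,2,5,6,0](1) P2=[1,5,2,7,1,5](1)
Move 7: P1 pit4 -> P1=[0,5,2,5,0,1](2) P2=[2,6,3,8,1,5](1)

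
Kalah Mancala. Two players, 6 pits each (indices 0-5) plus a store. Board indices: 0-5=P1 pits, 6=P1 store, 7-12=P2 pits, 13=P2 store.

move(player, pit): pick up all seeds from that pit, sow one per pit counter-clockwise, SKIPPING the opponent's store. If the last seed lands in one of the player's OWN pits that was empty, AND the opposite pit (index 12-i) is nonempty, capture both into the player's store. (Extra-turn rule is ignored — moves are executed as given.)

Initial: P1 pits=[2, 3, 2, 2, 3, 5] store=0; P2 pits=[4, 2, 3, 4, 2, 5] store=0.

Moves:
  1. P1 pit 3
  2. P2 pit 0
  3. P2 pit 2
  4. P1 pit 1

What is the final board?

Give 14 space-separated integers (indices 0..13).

Answer: 2 0 3 1 5 6 0 0 3 0 6 4 6 1

Derivation:
Move 1: P1 pit3 -> P1=[2,3,2,0,4,6](0) P2=[4,2,3,4,2,5](0)
Move 2: P2 pit0 -> P1=[2,3,2,0,4,6](0) P2=[0,3,4,5,3,5](0)
Move 3: P2 pit2 -> P1=[2,3,2,0,4,6](0) P2=[0,3,0,6,4,6](1)
Move 4: P1 pit1 -> P1=[2,0,3,1,5,6](0) P2=[0,3,0,6,4,6](1)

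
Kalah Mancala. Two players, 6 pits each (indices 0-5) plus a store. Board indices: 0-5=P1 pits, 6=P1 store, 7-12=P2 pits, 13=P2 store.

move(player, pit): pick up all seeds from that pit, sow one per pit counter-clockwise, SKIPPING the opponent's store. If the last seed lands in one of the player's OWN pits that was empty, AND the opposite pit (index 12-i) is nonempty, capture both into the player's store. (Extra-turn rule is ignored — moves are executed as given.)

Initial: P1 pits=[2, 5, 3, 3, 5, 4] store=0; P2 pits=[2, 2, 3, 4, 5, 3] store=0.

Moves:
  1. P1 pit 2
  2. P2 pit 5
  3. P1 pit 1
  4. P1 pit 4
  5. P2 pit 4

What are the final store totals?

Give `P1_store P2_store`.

Move 1: P1 pit2 -> P1=[2,5,0,4,6,5](0) P2=[2,2,3,4,5,3](0)
Move 2: P2 pit5 -> P1=[3,6,0,4,6,5](0) P2=[2,2,3,4,5,0](1)
Move 3: P1 pit1 -> P1=[3,0,1,5,7,6](1) P2=[3,2,3,4,5,0](1)
Move 4: P1 pit4 -> P1=[3,0,1,5,0,7](2) P2=[4,3,4,5,6,0](1)
Move 5: P2 pit4 -> P1=[4,1,2,6,0,7](2) P2=[4,3,4,5,0,1](2)

Answer: 2 2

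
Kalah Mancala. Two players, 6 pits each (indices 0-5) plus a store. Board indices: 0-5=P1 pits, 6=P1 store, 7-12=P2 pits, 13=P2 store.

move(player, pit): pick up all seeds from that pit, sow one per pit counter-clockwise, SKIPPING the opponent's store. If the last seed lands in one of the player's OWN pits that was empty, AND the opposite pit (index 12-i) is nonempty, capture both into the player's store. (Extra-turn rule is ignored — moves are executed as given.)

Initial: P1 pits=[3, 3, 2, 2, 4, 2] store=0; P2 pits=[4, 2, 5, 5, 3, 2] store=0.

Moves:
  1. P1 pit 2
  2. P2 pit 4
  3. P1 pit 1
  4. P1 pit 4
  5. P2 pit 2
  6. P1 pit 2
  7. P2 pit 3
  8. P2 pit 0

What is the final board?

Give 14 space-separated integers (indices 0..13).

Move 1: P1 pit2 -> P1=[3,3,0,3,5,2](0) P2=[4,2,5,5,3,2](0)
Move 2: P2 pit4 -> P1=[4,3,0,3,5,2](0) P2=[4,2,5,5,0,3](1)
Move 3: P1 pit1 -> P1=[4,0,1,4,6,2](0) P2=[4,2,5,5,0,3](1)
Move 4: P1 pit4 -> P1=[4,0,1,4,0,3](1) P2=[5,3,6,6,0,3](1)
Move 5: P2 pit2 -> P1=[5,1,1,4,0,3](1) P2=[5,3,0,7,1,4](2)
Move 6: P1 pit2 -> P1=[5,1,0,5,0,3](1) P2=[5,3,0,7,1,4](2)
Move 7: P2 pit3 -> P1=[6,2,1,6,0,3](1) P2=[5,3,0,0,2,5](3)
Move 8: P2 pit0 -> P1=[6,2,1,6,0,3](1) P2=[0,4,1,1,3,6](3)

Answer: 6 2 1 6 0 3 1 0 4 1 1 3 6 3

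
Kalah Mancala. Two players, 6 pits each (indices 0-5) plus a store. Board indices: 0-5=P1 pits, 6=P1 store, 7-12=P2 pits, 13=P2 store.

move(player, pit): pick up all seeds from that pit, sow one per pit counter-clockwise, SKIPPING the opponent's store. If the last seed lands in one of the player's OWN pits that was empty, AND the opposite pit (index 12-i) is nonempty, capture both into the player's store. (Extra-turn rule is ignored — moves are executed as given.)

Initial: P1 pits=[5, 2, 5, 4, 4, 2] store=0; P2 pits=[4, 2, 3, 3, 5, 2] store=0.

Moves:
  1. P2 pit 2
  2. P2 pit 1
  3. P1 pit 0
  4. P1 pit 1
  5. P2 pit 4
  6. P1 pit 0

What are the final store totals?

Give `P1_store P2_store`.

Move 1: P2 pit2 -> P1=[5,2,5,4,4,2](0) P2=[4,2,0,4,6,3](0)
Move 2: P2 pit1 -> P1=[5,2,5,4,4,2](0) P2=[4,0,1,5,6,3](0)
Move 3: P1 pit0 -> P1=[0,3,6,5,5,3](0) P2=[4,0,1,5,6,3](0)
Move 4: P1 pit1 -> P1=[0,0,7,6,6,3](0) P2=[4,0,1,5,6,3](0)
Move 5: P2 pit4 -> P1=[1,1,8,7,6,3](0) P2=[4,0,1,5,0,4](1)
Move 6: P1 pit0 -> P1=[0,2,8,7,6,3](0) P2=[4,0,1,5,0,4](1)

Answer: 0 1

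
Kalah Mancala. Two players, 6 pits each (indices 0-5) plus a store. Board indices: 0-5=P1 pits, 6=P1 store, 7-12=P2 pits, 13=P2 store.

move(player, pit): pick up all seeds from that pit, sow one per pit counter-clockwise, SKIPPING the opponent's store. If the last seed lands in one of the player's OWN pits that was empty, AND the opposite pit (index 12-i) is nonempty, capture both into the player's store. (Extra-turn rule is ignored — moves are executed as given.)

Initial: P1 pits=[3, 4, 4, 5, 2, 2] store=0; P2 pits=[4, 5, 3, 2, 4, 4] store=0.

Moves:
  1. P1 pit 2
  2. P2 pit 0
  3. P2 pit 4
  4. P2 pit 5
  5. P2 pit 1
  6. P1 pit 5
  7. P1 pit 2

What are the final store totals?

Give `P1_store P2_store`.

Answer: 2 3

Derivation:
Move 1: P1 pit2 -> P1=[3,4,0,6,3,3](1) P2=[4,5,3,2,4,4](0)
Move 2: P2 pit0 -> P1=[3,4,0,6,3,3](1) P2=[0,6,4,3,5,4](0)
Move 3: P2 pit4 -> P1=[4,5,1,6,3,3](1) P2=[0,6,4,3,0,5](1)
Move 4: P2 pit5 -> P1=[5,6,2,7,3,3](1) P2=[0,6,4,3,0,0](2)
Move 5: P2 pit1 -> P1=[6,6,2,7,3,3](1) P2=[0,0,5,4,1,1](3)
Move 6: P1 pit5 -> P1=[6,6,2,7,3,0](2) P2=[1,1,5,4,1,1](3)
Move 7: P1 pit2 -> P1=[6,6,0,8,4,0](2) P2=[1,1,5,4,1,1](3)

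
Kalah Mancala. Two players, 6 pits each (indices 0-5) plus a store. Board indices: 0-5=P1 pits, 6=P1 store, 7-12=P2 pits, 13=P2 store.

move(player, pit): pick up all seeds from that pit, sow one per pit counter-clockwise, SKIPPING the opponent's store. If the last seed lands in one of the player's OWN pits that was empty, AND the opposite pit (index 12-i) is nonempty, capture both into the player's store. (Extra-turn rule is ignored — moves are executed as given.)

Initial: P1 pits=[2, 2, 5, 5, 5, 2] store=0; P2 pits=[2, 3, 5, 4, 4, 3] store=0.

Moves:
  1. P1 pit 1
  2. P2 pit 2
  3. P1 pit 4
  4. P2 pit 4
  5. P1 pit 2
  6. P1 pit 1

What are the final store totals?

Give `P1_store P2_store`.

Answer: 8 2

Derivation:
Move 1: P1 pit1 -> P1=[2,0,6,6,5,2](0) P2=[2,3,5,4,4,3](0)
Move 2: P2 pit2 -> P1=[3,0,6,6,5,2](0) P2=[2,3,0,5,5,4](1)
Move 3: P1 pit4 -> P1=[3,0,6,6,0,3](1) P2=[3,4,1,5,5,4](1)
Move 4: P2 pit4 -> P1=[4,1,7,6,0,3](1) P2=[3,4,1,5,0,5](2)
Move 5: P1 pit2 -> P1=[4,1,0,7,1,4](2) P2=[4,5,2,5,0,5](2)
Move 6: P1 pit1 -> P1=[4,0,0,7,1,4](8) P2=[4,5,2,0,0,5](2)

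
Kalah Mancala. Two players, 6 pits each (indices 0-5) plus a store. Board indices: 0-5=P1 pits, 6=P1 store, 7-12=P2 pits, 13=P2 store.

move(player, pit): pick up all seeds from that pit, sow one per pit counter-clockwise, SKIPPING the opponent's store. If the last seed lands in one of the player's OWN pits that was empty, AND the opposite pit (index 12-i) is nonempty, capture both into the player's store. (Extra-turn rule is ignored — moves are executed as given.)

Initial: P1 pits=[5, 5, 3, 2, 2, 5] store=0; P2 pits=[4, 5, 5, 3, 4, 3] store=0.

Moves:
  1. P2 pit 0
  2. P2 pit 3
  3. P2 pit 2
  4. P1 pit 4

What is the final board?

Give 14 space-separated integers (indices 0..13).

Move 1: P2 pit0 -> P1=[5,5,3,2,2,5](0) P2=[0,6,6,4,5,3](0)
Move 2: P2 pit3 -> P1=[6,5,3,2,2,5](0) P2=[0,6,6,0,6,4](1)
Move 3: P2 pit2 -> P1=[7,6,3,2,2,5](0) P2=[0,6,0,1,7,5](2)
Move 4: P1 pit4 -> P1=[7,6,3,2,0,6](1) P2=[0,6,0,1,7,5](2)

Answer: 7 6 3 2 0 6 1 0 6 0 1 7 5 2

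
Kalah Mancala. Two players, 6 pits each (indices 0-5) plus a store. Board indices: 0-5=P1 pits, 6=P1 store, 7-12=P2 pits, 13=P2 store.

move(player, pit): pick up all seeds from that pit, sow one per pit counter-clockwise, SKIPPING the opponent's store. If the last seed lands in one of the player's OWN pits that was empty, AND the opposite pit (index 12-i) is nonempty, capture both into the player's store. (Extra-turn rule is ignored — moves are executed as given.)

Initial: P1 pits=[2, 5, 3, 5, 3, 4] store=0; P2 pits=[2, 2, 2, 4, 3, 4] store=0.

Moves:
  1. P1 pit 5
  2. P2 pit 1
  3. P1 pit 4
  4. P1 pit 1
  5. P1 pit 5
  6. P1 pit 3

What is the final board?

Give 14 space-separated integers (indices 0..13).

Move 1: P1 pit5 -> P1=[2,5,3,5,3,0](1) P2=[3,3,3,4,3,4](0)
Move 2: P2 pit1 -> P1=[2,5,3,5,3,0](1) P2=[3,0,4,5,4,4](0)
Move 3: P1 pit4 -> P1=[2,5,3,5,0,1](2) P2=[4,0,4,5,4,4](0)
Move 4: P1 pit1 -> P1=[2,0,4,6,1,2](3) P2=[4,0,4,5,4,4](0)
Move 5: P1 pit5 -> P1=[2,0,4,6,1,0](4) P2=[5,0,4,5,4,4](0)
Move 6: P1 pit3 -> P1=[2,0,4,0,2,1](5) P2=[6,1,5,5,4,4](0)

Answer: 2 0 4 0 2 1 5 6 1 5 5 4 4 0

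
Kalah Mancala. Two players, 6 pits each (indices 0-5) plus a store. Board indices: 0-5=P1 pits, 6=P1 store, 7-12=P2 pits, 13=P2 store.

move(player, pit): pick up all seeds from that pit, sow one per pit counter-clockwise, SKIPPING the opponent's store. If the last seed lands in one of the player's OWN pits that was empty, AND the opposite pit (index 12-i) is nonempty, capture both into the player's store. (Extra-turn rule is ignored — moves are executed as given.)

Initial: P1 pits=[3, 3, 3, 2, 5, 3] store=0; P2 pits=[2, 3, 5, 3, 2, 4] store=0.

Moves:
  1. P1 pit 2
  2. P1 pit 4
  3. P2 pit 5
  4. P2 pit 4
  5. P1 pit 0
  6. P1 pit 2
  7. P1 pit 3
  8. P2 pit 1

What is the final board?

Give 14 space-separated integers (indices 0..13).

Move 1: P1 pit2 -> P1=[3,3,0,3,6,4](0) P2=[2,3,5,3,2,4](0)
Move 2: P1 pit4 -> P1=[3,3,0,3,0,5](1) P2=[3,4,6,4,2,4](0)
Move 3: P2 pit5 -> P1=[4,4,1,3,0,5](1) P2=[3,4,6,4,2,0](1)
Move 4: P2 pit4 -> P1=[4,4,1,3,0,5](1) P2=[3,4,6,4,0,1](2)
Move 5: P1 pit0 -> P1=[0,5,2,4,0,5](6) P2=[3,0,6,4,0,1](2)
Move 6: P1 pit2 -> P1=[0,5,0,5,1,5](6) P2=[3,0,6,4,0,1](2)
Move 7: P1 pit3 -> P1=[0,5,0,0,2,6](7) P2=[4,1,6,4,0,1](2)
Move 8: P2 pit1 -> P1=[0,5,0,0,2,6](7) P2=[4,0,7,4,0,1](2)

Answer: 0 5 0 0 2 6 7 4 0 7 4 0 1 2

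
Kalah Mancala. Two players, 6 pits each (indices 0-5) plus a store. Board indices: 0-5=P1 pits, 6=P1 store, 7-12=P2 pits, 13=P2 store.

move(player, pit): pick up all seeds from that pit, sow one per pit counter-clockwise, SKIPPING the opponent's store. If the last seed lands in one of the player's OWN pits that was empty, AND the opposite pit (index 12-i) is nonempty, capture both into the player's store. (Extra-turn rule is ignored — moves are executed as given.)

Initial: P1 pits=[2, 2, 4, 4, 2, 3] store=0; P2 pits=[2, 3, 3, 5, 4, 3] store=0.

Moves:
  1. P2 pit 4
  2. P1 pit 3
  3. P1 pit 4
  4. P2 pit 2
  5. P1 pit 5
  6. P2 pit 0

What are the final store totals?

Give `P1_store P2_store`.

Answer: 3 1

Derivation:
Move 1: P2 pit4 -> P1=[3,3,4,4,2,3](0) P2=[2,3,3,5,0,4](1)
Move 2: P1 pit3 -> P1=[3,3,4,0,3,4](1) P2=[3,3,3,5,0,4](1)
Move 3: P1 pit4 -> P1=[3,3,4,0,0,5](2) P2=[4,3,3,5,0,4](1)
Move 4: P2 pit2 -> P1=[3,3,4,0,0,5](2) P2=[4,3,0,6,1,5](1)
Move 5: P1 pit5 -> P1=[3,3,4,0,0,0](3) P2=[5,4,1,7,1,5](1)
Move 6: P2 pit0 -> P1=[3,3,4,0,0,0](3) P2=[0,5,2,8,2,6](1)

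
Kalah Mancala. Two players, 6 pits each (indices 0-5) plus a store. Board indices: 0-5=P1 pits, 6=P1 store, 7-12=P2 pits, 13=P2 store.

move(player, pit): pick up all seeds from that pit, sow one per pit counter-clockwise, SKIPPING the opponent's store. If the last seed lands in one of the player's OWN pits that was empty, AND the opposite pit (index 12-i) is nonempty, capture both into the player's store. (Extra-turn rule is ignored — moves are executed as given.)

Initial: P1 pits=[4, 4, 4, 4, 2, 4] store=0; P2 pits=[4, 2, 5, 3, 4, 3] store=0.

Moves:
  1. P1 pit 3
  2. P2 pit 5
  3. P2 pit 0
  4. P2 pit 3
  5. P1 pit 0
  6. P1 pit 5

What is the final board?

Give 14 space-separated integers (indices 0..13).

Move 1: P1 pit3 -> P1=[4,4,4,0,3,5](1) P2=[5,2,5,3,4,3](0)
Move 2: P2 pit5 -> P1=[5,5,4,0,3,5](1) P2=[5,2,5,3,4,0](1)
Move 3: P2 pit0 -> P1=[0,5,4,0,3,5](1) P2=[0,3,6,4,5,0](7)
Move 4: P2 pit3 -> P1=[1,5,4,0,3,5](1) P2=[0,3,6,0,6,1](8)
Move 5: P1 pit0 -> P1=[0,6,4,0,3,5](1) P2=[0,3,6,0,6,1](8)
Move 6: P1 pit5 -> P1=[0,6,4,0,3,0](2) P2=[1,4,7,1,6,1](8)

Answer: 0 6 4 0 3 0 2 1 4 7 1 6 1 8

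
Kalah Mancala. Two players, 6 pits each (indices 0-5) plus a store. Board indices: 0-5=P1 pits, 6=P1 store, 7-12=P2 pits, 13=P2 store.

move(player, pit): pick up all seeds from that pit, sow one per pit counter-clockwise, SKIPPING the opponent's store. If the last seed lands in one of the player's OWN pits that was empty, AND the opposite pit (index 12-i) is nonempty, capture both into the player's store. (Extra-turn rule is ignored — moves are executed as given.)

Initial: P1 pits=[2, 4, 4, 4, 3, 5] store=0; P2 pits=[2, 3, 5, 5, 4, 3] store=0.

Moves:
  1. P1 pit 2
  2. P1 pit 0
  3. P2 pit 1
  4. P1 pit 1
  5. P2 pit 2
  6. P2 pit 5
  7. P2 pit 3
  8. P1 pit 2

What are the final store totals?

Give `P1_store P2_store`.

Move 1: P1 pit2 -> P1=[2,4,0,5,4,6](1) P2=[2,3,5,5,4,3](0)
Move 2: P1 pit0 -> P1=[0,5,0,5,4,6](7) P2=[2,3,5,0,4,3](0)
Move 3: P2 pit1 -> P1=[0,5,0,5,4,6](7) P2=[2,0,6,1,5,3](0)
Move 4: P1 pit1 -> P1=[0,0,1,6,5,7](8) P2=[2,0,6,1,5,3](0)
Move 5: P2 pit2 -> P1=[1,1,1,6,5,7](8) P2=[2,0,0,2,6,4](1)
Move 6: P2 pit5 -> P1=[2,2,2,6,5,7](8) P2=[2,0,0,2,6,0](2)
Move 7: P2 pit3 -> P1=[0,2,2,6,5,7](8) P2=[2,0,0,0,7,0](5)
Move 8: P1 pit2 -> P1=[0,2,0,7,6,7](8) P2=[2,0,0,0,7,0](5)

Answer: 8 5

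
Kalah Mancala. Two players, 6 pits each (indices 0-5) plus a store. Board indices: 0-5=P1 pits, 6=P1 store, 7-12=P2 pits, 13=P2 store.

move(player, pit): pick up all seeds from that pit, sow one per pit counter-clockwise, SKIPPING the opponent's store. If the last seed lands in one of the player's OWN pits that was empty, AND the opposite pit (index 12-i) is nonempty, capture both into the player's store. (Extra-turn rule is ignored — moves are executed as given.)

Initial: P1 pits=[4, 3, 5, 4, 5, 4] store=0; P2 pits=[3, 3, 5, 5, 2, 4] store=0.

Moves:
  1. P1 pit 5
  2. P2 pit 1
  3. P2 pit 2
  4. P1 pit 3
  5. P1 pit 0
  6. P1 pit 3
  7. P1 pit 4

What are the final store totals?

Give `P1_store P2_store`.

Move 1: P1 pit5 -> P1=[4,3,5,4,5,0](1) P2=[4,4,6,5,2,4](0)
Move 2: P2 pit1 -> P1=[4,3,5,4,5,0](1) P2=[4,0,7,6,3,5](0)
Move 3: P2 pit2 -> P1=[5,4,6,4,5,0](1) P2=[4,0,0,7,4,6](1)
Move 4: P1 pit3 -> P1=[5,4,6,0,6,1](2) P2=[5,0,0,7,4,6](1)
Move 5: P1 pit0 -> P1=[0,5,7,1,7,2](2) P2=[5,0,0,7,4,6](1)
Move 6: P1 pit3 -> P1=[0,5,7,0,8,2](2) P2=[5,0,0,7,4,6](1)
Move 7: P1 pit4 -> P1=[0,5,7,0,0,3](3) P2=[6,1,1,8,5,7](1)

Answer: 3 1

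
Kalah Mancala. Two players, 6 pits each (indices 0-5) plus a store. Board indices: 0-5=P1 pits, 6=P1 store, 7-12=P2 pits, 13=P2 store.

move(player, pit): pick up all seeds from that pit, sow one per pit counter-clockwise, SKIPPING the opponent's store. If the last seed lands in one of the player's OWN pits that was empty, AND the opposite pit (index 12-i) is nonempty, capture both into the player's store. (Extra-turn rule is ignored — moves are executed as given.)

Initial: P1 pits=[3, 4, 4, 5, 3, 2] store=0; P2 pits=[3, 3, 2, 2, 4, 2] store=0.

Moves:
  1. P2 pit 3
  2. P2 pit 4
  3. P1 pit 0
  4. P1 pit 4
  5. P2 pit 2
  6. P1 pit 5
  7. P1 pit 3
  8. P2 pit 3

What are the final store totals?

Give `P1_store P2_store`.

Answer: 3 8

Derivation:
Move 1: P2 pit3 -> P1=[3,4,4,5,3,2](0) P2=[3,3,2,0,5,3](0)
Move 2: P2 pit4 -> P1=[4,5,5,5,3,2](0) P2=[3,3,2,0,0,4](1)
Move 3: P1 pit0 -> P1=[0,6,6,6,4,2](0) P2=[3,3,2,0,0,4](1)
Move 4: P1 pit4 -> P1=[0,6,6,6,0,3](1) P2=[4,4,2,0,0,4](1)
Move 5: P2 pit2 -> P1=[0,0,6,6,0,3](1) P2=[4,4,0,1,0,4](8)
Move 6: P1 pit5 -> P1=[0,0,6,6,0,0](2) P2=[5,5,0,1,0,4](8)
Move 7: P1 pit3 -> P1=[0,0,6,0,1,1](3) P2=[6,6,1,1,0,4](8)
Move 8: P2 pit3 -> P1=[0,0,6,0,1,1](3) P2=[6,6,1,0,1,4](8)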